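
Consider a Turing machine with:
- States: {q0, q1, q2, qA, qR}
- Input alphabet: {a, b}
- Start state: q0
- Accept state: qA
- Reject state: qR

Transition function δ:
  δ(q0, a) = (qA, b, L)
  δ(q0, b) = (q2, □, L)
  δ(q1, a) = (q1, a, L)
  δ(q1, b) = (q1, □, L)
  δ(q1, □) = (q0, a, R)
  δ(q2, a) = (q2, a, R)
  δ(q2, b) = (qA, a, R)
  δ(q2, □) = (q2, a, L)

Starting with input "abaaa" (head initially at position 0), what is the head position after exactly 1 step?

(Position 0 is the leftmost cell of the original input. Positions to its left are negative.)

Execution trace (head position shown):
Step 0: [q0]abaaa  (head at position 0)
Step 1: move left → [qA]□bbaaa  (head at position -1)

After 1 step, the head is at position -1.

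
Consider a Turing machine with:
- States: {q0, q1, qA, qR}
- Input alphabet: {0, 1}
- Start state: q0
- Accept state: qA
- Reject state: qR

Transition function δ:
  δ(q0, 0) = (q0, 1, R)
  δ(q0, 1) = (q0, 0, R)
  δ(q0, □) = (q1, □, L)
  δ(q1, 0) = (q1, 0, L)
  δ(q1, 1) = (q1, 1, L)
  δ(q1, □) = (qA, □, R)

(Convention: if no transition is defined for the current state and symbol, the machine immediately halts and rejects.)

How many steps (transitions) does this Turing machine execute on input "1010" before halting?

Execution trace:
Initial: [q0]1010
Step 1: δ(q0, 1) = (q0, 0, R) → 0[q0]010
Step 2: δ(q0, 0) = (q0, 1, R) → 01[q0]10
Step 3: δ(q0, 1) = (q0, 0, R) → 010[q0]0
Step 4: δ(q0, 0) = (q0, 1, R) → 0101[q0]□
Step 5: δ(q0, □) = (q1, □, L) → 010[q1]1□
Step 6: δ(q1, 1) = (q1, 1, L) → 01[q1]01□
Step 7: δ(q1, 0) = (q1, 0, L) → 0[q1]101□
Step 8: δ(q1, 1) = (q1, 1, L) → [q1]0101□
Step 9: δ(q1, 0) = (q1, 0, L) → [q1]□0101□
Step 10: δ(q1, □) = (qA, □, R) → □[qA]0101□

The machine reaches the accept state qA and halts.

The machine executed 10 steps before halting.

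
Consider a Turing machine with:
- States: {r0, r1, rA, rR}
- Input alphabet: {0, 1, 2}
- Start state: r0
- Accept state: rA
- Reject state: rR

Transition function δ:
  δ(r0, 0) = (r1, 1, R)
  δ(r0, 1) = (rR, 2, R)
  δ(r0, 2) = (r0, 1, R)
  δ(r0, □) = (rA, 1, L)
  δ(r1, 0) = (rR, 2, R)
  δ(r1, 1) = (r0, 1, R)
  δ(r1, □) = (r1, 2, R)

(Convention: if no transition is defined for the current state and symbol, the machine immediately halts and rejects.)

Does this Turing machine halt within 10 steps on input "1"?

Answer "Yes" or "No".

Execution trace:
Initial: [r0]1
Step 1: δ(r0, 1) = (rR, 2, R) → 2[rR]□

The machine reaches the reject state rR and halts.
The machine halted after 1 step (within the 10-step bound).

Answer: Yes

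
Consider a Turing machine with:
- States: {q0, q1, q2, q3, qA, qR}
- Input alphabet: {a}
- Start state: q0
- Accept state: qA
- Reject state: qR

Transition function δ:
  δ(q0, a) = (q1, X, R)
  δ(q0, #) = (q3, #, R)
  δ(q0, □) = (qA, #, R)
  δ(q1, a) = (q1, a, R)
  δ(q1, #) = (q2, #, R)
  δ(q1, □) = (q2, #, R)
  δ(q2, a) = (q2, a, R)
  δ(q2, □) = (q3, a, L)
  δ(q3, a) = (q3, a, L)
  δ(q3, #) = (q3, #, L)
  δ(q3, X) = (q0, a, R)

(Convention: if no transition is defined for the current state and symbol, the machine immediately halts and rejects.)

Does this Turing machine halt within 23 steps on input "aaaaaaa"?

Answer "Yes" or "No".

Execution trace:
Initial: [q0]aaaaaaa
Step 1: δ(q0, a) = (q1, X, R) → X[q1]aaaaaa
Step 2: δ(q1, a) = (q1, a, R) → Xa[q1]aaaaa
Step 3: δ(q1, a) = (q1, a, R) → Xaa[q1]aaaa
Step 4: δ(q1, a) = (q1, a, R) → Xaaa[q1]aaa
Step 5: δ(q1, a) = (q1, a, R) → Xaaaa[q1]aa
Step 6: δ(q1, a) = (q1, a, R) → Xaaaaa[q1]a
Step 7: δ(q1, a) = (q1, a, R) → Xaaaaaa[q1]□
Step 8: δ(q1, □) = (q2, #, R) → Xaaaaaa#[q2]□
Step 9: δ(q2, □) = (q3, a, L) → Xaaaaaa[q3]#a
Step 10: δ(q3, #) = (q3, #, L) → Xaaaaa[q3]a#a
Step 11: δ(q3, a) = (q3, a, L) → Xaaaa[q3]aa#a
Step 12: δ(q3, a) = (q3, a, L) → Xaaa[q3]aaa#a
Step 13: δ(q3, a) = (q3, a, L) → Xaa[q3]aaaa#a
Step 14: δ(q3, a) = (q3, a, L) → Xa[q3]aaaaa#a
Step 15: δ(q3, a) = (q3, a, L) → X[q3]aaaaaa#a
Step 16: δ(q3, a) = (q3, a, L) → [q3]Xaaaaaa#a
Step 17: δ(q3, X) = (q0, a, R) → a[q0]aaaaaa#a
Step 18: δ(q0, a) = (q1, X, R) → aX[q1]aaaaa#a
Step 19: δ(q1, a) = (q1, a, R) → aXa[q1]aaaa#a
Step 20: δ(q1, a) = (q1, a, R) → aXaa[q1]aaa#a
Step 21: δ(q1, a) = (q1, a, R) → aXaaa[q1]aa#a
Step 22: δ(q1, a) = (q1, a, R) → aXaaaa[q1]a#a
Step 23: δ(q1, a) = (q1, a, R) → aXaaaaa[q1]#a

The machine has not reached a halting state after 23 steps.
The machine did not halt within the 23-step bound.

Answer: No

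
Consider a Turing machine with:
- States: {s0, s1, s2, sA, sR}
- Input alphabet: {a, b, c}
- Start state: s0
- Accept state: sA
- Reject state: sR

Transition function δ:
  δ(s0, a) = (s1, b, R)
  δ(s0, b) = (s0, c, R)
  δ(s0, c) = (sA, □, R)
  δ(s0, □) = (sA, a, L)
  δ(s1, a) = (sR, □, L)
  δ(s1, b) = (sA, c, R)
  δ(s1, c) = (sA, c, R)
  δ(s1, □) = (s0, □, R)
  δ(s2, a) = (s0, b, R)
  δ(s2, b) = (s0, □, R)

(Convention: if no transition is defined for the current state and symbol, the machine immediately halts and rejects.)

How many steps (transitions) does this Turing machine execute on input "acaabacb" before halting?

Execution trace:
Initial: [s0]acaabacb
Step 1: δ(s0, a) = (s1, b, R) → b[s1]caabacb
Step 2: δ(s1, c) = (sA, c, R) → bc[sA]aabacb

The machine reaches the accept state sA and halts.

The machine executed 2 steps before halting.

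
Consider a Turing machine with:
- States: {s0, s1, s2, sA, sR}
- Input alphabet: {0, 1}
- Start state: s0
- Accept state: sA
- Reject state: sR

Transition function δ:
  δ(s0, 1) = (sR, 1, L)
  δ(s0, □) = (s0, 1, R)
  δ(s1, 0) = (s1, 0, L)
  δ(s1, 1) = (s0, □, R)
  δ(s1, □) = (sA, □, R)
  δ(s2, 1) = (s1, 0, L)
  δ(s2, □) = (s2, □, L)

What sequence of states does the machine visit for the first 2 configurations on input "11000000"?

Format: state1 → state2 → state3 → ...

Execution trace:
Initial: [s0]11000000
Step 1: δ(s0, 1) = (sR, 1, L) → [sR]□11000000

The machine reaches the reject state sR and halts.

State sequence: s0 → sR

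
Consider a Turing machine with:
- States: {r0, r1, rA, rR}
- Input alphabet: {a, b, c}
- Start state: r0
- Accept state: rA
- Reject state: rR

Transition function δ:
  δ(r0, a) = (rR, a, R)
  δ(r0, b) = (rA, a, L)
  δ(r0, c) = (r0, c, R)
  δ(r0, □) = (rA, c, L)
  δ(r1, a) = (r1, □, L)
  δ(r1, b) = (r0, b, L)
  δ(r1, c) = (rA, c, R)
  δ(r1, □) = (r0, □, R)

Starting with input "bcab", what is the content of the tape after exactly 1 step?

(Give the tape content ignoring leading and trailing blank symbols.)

Execution trace:
Initial: [r0]bcab
Step 1: δ(r0, b) = (rA, a, L) → [rA]□acab

The machine reaches the accept state rA and halts.

After 1 step, the tape (ignoring leading/trailing blanks) is: acab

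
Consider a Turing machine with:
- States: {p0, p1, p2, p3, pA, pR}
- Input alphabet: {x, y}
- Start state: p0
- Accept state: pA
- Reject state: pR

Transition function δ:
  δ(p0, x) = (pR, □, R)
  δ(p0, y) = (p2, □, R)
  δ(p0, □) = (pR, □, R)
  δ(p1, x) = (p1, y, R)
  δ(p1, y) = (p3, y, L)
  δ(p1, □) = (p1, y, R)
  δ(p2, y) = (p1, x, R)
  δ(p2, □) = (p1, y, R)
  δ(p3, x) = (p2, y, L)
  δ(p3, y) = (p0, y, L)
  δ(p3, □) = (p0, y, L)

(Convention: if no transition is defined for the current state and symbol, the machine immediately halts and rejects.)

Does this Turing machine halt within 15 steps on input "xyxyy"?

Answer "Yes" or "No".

Execution trace:
Initial: [p0]xyxyy
Step 1: δ(p0, x) = (pR, □, R) → □[pR]yxyy

The machine reaches the reject state pR and halts.
The machine halted after 1 step (within the 15-step bound).

Answer: Yes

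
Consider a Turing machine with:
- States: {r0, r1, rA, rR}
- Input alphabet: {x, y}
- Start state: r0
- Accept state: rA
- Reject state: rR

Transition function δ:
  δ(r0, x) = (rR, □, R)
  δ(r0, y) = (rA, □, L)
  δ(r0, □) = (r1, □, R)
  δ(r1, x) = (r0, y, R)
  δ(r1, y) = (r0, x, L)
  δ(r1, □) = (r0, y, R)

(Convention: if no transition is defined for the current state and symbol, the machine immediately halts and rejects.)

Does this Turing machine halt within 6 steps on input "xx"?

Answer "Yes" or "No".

Execution trace:
Initial: [r0]xx
Step 1: δ(r0, x) = (rR, □, R) → □[rR]x

The machine reaches the reject state rR and halts.
The machine halted after 1 step (within the 6-step bound).

Answer: Yes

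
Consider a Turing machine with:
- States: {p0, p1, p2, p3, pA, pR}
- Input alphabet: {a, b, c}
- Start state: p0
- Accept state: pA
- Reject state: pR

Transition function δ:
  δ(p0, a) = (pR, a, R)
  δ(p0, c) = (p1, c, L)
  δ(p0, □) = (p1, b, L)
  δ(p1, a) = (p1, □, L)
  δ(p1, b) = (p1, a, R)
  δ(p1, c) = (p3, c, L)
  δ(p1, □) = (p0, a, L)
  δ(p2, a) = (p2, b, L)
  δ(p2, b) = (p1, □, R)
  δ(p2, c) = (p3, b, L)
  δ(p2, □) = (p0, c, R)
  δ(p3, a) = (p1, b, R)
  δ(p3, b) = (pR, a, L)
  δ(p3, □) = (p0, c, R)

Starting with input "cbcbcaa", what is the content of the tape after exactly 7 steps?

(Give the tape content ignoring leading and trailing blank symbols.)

Execution trace:
Initial: [p0]cbcbcaa
Step 1: δ(p0, c) = (p1, c, L) → [p1]□cbcbcaa
Step 2: δ(p1, □) = (p0, a, L) → [p0]□acbcbcaa
Step 3: δ(p0, □) = (p1, b, L) → [p1]□bacbcbcaa
Step 4: δ(p1, □) = (p0, a, L) → [p0]□abacbcbcaa
Step 5: δ(p0, □) = (p1, b, L) → [p1]□babacbcbcaa
Step 6: δ(p1, □) = (p0, a, L) → [p0]□ababacbcbcaa
Step 7: δ(p0, □) = (p1, b, L) → [p1]□bababacbcbcaa

After 7 steps, the tape (ignoring leading/trailing blanks) is: bababacbcbcaa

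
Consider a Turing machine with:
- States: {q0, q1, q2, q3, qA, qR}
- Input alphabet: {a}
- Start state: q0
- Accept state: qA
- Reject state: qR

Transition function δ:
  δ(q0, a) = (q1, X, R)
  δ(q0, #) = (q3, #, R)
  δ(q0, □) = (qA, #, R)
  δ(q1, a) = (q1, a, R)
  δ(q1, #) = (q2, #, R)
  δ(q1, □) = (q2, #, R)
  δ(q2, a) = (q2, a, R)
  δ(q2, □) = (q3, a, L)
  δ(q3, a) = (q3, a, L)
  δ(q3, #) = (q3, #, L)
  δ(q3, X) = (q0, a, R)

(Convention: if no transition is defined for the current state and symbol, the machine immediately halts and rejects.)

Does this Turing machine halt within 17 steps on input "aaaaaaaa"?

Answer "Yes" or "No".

Execution trace:
Initial: [q0]aaaaaaaa
Step 1: δ(q0, a) = (q1, X, R) → X[q1]aaaaaaa
Step 2: δ(q1, a) = (q1, a, R) → Xa[q1]aaaaaa
Step 3: δ(q1, a) = (q1, a, R) → Xaa[q1]aaaaa
Step 4: δ(q1, a) = (q1, a, R) → Xaaa[q1]aaaa
Step 5: δ(q1, a) = (q1, a, R) → Xaaaa[q1]aaa
Step 6: δ(q1, a) = (q1, a, R) → Xaaaaa[q1]aa
Step 7: δ(q1, a) = (q1, a, R) → Xaaaaaa[q1]a
Step 8: δ(q1, a) = (q1, a, R) → Xaaaaaaa[q1]□
Step 9: δ(q1, □) = (q2, #, R) → Xaaaaaaa#[q2]□
Step 10: δ(q2, □) = (q3, a, L) → Xaaaaaaa[q3]#a
Step 11: δ(q3, #) = (q3, #, L) → Xaaaaaa[q3]a#a
Step 12: δ(q3, a) = (q3, a, L) → Xaaaaa[q3]aa#a
Step 13: δ(q3, a) = (q3, a, L) → Xaaaa[q3]aaa#a
Step 14: δ(q3, a) = (q3, a, L) → Xaaa[q3]aaaa#a
Step 15: δ(q3, a) = (q3, a, L) → Xaa[q3]aaaaa#a
Step 16: δ(q3, a) = (q3, a, L) → Xa[q3]aaaaaa#a
Step 17: δ(q3, a) = (q3, a, L) → X[q3]aaaaaaa#a

The machine has not reached a halting state after 17 steps.
The machine did not halt within the 17-step bound.

Answer: No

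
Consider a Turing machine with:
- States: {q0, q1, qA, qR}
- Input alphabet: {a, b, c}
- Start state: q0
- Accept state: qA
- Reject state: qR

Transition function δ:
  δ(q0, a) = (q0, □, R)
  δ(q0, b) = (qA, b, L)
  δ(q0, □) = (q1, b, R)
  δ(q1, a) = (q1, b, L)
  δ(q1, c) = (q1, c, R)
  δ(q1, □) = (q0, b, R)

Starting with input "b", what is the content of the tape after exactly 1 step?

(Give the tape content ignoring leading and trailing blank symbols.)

Execution trace:
Initial: [q0]b
Step 1: δ(q0, b) = (qA, b, L) → [qA]□b

The machine reaches the accept state qA and halts.

After 1 step, the tape (ignoring leading/trailing blanks) is: b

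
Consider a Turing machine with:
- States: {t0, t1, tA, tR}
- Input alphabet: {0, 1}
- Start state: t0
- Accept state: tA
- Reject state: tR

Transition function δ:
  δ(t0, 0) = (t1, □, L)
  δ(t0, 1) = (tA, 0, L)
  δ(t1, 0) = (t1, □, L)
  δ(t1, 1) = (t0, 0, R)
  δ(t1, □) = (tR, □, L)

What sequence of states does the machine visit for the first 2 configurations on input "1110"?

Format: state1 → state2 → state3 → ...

Execution trace:
Initial: [t0]1110
Step 1: δ(t0, 1) = (tA, 0, L) → [tA]□0110

The machine reaches the accept state tA and halts.

State sequence: t0 → tA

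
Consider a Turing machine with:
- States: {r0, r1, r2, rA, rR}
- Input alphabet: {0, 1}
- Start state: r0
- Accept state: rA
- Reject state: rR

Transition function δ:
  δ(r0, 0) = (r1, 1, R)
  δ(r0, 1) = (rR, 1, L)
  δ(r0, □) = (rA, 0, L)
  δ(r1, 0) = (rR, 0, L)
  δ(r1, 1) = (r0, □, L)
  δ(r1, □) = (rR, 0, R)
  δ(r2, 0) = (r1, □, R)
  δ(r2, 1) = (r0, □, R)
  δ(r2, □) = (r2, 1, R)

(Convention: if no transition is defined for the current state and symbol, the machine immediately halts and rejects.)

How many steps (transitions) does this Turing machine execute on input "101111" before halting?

Execution trace:
Initial: [r0]101111
Step 1: δ(r0, 1) = (rR, 1, L) → [rR]□101111

The machine reaches the reject state rR and halts.

The machine executed 1 step before halting.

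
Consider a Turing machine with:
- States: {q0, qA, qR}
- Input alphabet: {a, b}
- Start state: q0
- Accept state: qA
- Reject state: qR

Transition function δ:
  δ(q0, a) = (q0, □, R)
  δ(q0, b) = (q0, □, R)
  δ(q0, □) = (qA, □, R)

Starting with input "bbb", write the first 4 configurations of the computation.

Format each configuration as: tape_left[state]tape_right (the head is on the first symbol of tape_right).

Transitions applied:
Step 1: δ(q0, b) = (q0, □, R)
Step 2: δ(q0, b) = (q0, □, R)
Step 3: δ(q0, b) = (q0, □, R)

The first 4 configurations are:
[q0]bbb ⊢ □[q0]bb ⊢ □□[q0]b ⊢ □□□[q0]□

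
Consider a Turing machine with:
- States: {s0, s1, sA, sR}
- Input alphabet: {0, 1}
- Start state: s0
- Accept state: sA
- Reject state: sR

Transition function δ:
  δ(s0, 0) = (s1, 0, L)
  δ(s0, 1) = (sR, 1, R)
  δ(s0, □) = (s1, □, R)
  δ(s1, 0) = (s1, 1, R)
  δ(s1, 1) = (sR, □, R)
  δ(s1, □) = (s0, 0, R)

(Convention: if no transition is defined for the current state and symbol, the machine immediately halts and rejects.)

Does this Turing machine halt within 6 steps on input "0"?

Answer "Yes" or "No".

Execution trace:
Initial: [s0]0
Step 1: δ(s0, 0) = (s1, 0, L) → [s1]□0
Step 2: δ(s1, □) = (s0, 0, R) → 0[s0]0
Step 3: δ(s0, 0) = (s1, 0, L) → [s1]00
Step 4: δ(s1, 0) = (s1, 1, R) → 1[s1]0
Step 5: δ(s1, 0) = (s1, 1, R) → 11[s1]□
Step 6: δ(s1, □) = (s0, 0, R) → 110[s0]□

The machine has not reached a halting state after 6 steps.
The machine did not halt within the 6-step bound.

Answer: No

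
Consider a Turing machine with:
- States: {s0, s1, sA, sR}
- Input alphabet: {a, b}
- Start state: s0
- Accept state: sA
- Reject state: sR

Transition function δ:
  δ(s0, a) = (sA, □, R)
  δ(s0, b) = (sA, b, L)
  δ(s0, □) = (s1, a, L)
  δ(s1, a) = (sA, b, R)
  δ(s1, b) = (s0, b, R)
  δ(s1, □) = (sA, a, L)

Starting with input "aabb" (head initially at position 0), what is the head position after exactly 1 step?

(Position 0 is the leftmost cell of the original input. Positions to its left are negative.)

Execution trace (head position shown):
Step 0: [s0]aabb  (head at position 0)
Step 1: move right → □[sA]abb  (head at position 1)

After 1 step, the head is at position 1.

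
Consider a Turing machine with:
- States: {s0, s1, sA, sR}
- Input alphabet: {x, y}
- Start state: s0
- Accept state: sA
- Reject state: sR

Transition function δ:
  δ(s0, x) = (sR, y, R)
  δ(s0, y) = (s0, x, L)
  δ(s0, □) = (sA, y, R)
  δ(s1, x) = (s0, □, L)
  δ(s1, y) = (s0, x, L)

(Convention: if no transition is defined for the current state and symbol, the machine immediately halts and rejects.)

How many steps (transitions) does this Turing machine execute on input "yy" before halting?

Execution trace:
Initial: [s0]yy
Step 1: δ(s0, y) = (s0, x, L) → [s0]□xy
Step 2: δ(s0, □) = (sA, y, R) → y[sA]xy

The machine reaches the accept state sA and halts.

The machine executed 2 steps before halting.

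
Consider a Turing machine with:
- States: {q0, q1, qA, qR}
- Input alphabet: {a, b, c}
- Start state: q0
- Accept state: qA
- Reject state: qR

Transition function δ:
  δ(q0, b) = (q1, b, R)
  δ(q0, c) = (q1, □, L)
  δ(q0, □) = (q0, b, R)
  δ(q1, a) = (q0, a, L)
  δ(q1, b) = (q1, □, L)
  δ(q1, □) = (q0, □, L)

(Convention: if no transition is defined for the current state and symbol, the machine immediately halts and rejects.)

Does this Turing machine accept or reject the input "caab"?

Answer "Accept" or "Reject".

Execution trace:
Initial: [q0]caab
Step 1: δ(q0, c) = (q1, □, L) → [q1]□□aab
Step 2: δ(q1, □) = (q0, □, L) → [q0]□□□aab
Step 3: δ(q0, □) = (q0, b, R) → b[q0]□□aab
Step 4: δ(q0, □) = (q0, b, R) → bb[q0]□aab
Step 5: δ(q0, □) = (q0, b, R) → bbb[q0]aab

No transition is defined for δ(q0, a). By convention the machine halts and rejects.

Answer: Reject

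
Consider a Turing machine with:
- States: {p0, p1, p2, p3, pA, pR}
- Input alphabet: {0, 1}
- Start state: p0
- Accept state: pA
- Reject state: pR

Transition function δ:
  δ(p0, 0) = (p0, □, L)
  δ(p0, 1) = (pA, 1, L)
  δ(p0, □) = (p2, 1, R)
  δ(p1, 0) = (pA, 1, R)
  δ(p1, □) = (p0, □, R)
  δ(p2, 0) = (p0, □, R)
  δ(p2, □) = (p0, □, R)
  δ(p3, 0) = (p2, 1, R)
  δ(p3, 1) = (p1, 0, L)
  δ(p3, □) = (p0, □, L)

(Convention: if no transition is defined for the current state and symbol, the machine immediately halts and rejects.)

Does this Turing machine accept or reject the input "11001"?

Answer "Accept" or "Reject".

Execution trace:
Initial: [p0]11001
Step 1: δ(p0, 1) = (pA, 1, L) → [pA]□11001

The machine reaches the accept state pA and halts.

Answer: Accept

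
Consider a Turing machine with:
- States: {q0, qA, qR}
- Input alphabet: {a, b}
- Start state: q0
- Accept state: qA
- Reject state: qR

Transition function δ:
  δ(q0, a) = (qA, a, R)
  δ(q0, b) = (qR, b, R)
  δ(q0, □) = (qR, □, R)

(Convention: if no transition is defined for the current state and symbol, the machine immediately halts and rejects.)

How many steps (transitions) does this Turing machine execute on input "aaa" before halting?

Execution trace:
Initial: [q0]aaa
Step 1: δ(q0, a) = (qA, a, R) → a[qA]aa

The machine reaches the accept state qA and halts.

The machine executed 1 step before halting.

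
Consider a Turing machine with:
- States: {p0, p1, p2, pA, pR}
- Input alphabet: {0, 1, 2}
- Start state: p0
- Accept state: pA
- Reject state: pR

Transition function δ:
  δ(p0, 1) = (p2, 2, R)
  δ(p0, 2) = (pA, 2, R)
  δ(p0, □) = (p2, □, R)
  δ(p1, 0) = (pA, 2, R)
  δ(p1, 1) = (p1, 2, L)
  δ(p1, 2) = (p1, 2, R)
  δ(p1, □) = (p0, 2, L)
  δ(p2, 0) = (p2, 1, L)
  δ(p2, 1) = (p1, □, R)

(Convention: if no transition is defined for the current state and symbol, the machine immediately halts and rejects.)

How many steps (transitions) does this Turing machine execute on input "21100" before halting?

Execution trace:
Initial: [p0]21100
Step 1: δ(p0, 2) = (pA, 2, R) → 2[pA]1100

The machine reaches the accept state pA and halts.

The machine executed 1 step before halting.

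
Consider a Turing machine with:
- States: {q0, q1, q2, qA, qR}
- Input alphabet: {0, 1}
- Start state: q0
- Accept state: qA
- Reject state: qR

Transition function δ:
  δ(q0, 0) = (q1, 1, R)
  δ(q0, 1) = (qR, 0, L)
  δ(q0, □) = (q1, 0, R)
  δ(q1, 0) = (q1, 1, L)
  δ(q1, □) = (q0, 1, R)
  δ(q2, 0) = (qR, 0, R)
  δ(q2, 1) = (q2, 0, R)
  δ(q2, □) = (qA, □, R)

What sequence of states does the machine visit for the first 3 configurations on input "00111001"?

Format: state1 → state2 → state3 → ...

Execution trace:
Initial: [q0]00111001
Step 1: δ(q0, 0) = (q1, 1, R) → 1[q1]0111001
Step 2: δ(q1, 0) = (q1, 1, L) → [q1]11111001

No transition is defined for δ(q1, 1). By convention the machine halts and rejects.

State sequence: q0 → q1 → q1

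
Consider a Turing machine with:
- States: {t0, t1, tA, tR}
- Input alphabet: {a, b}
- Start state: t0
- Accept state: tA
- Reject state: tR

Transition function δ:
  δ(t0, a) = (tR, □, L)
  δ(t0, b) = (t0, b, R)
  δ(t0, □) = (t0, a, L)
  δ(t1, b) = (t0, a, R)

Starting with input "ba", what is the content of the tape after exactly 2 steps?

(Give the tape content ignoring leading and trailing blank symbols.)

Execution trace:
Initial: [t0]ba
Step 1: δ(t0, b) = (t0, b, R) → b[t0]a
Step 2: δ(t0, a) = (tR, □, L) → [tR]b□

The machine reaches the reject state tR and halts.

After 2 steps, the tape (ignoring leading/trailing blanks) is: b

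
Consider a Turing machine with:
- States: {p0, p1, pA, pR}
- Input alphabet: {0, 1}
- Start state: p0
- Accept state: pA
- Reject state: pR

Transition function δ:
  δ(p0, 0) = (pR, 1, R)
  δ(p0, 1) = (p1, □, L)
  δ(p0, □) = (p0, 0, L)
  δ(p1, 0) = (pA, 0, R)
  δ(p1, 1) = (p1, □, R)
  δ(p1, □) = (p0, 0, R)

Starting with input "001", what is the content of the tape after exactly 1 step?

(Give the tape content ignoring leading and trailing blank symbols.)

Execution trace:
Initial: [p0]001
Step 1: δ(p0, 0) = (pR, 1, R) → 1[pR]01

The machine reaches the reject state pR and halts.

After 1 step, the tape (ignoring leading/trailing blanks) is: 101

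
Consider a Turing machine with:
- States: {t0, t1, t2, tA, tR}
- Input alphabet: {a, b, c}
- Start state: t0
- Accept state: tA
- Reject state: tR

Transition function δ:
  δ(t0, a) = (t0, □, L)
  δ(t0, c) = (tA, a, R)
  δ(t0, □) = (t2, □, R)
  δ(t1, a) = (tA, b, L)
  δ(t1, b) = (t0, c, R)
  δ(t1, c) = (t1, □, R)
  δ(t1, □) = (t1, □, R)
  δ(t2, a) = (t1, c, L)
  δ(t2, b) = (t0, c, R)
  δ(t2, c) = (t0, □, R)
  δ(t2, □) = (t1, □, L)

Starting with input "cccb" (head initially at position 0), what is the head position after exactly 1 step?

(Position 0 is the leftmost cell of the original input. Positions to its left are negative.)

Execution trace (head position shown):
Step 0: [t0]cccb  (head at position 0)
Step 1: move right → a[tA]ccb  (head at position 1)

After 1 step, the head is at position 1.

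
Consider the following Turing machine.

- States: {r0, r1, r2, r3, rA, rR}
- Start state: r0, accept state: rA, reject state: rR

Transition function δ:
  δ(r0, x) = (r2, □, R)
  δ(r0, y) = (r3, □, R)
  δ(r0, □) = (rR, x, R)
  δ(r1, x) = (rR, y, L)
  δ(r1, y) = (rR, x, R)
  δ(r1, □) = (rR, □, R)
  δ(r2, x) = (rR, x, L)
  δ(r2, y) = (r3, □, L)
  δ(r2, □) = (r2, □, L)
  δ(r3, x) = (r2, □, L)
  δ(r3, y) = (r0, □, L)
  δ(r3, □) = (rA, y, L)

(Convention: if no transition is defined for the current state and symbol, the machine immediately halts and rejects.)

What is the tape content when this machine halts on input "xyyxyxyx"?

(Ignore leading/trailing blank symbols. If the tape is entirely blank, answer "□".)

Execution trace:
Initial: [r0]xyyxyxyx
Step 1: δ(r0, x) = (r2, □, R) → □[r2]yyxyxyx
Step 2: δ(r2, y) = (r3, □, L) → [r3]□□yxyxyx
Step 3: δ(r3, □) = (rA, y, L) → [rA]□y□yxyxyx

The machine reaches the accept state rA and halts.

Final tape (ignoring leading/trailing blanks): y□yxyxyx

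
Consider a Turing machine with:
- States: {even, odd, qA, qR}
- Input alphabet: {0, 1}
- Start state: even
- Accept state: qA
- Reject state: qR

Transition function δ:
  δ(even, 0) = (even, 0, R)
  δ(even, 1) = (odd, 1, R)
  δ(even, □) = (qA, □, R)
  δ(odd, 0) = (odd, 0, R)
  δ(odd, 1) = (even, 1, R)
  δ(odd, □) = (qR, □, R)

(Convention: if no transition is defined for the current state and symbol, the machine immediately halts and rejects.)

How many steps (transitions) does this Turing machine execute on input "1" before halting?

Execution trace:
Initial: [even]1
Step 1: δ(even, 1) = (odd, 1, R) → 1[odd]□
Step 2: δ(odd, □) = (qR, □, R) → 1□[qR]□

The machine reaches the reject state qR and halts.

The machine executed 2 steps before halting.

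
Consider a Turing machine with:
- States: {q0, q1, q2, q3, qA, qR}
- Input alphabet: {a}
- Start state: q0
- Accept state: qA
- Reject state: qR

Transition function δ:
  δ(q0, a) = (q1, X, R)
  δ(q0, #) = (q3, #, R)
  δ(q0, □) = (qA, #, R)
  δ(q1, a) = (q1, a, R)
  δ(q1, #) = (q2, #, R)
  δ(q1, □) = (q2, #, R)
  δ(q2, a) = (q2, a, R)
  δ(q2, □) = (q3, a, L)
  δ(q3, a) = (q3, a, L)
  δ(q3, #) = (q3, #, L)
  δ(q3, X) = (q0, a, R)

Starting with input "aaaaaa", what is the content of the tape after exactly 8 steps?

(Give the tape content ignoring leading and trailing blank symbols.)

Execution trace:
Initial: [q0]aaaaaa
Step 1: δ(q0, a) = (q1, X, R) → X[q1]aaaaa
Step 2: δ(q1, a) = (q1, a, R) → Xa[q1]aaaa
Step 3: δ(q1, a) = (q1, a, R) → Xaa[q1]aaa
Step 4: δ(q1, a) = (q1, a, R) → Xaaa[q1]aa
Step 5: δ(q1, a) = (q1, a, R) → Xaaaa[q1]a
Step 6: δ(q1, a) = (q1, a, R) → Xaaaaa[q1]□
Step 7: δ(q1, □) = (q2, #, R) → Xaaaaa#[q2]□
Step 8: δ(q2, □) = (q3, a, L) → Xaaaaa[q3]#a

After 8 steps, the tape (ignoring leading/trailing blanks) is: Xaaaaa#a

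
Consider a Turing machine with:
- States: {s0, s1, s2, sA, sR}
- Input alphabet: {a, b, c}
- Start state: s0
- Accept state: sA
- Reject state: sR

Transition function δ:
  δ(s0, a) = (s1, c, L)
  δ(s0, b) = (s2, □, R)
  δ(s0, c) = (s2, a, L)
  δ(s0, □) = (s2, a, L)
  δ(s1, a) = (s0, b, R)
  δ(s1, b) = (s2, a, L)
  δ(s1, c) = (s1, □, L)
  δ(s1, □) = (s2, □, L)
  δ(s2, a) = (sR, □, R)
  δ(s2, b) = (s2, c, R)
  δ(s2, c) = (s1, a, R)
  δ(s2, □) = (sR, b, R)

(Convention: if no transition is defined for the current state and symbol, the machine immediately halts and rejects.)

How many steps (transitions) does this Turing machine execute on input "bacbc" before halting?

Execution trace:
Initial: [s0]bacbc
Step 1: δ(s0, b) = (s2, □, R) → □[s2]acbc
Step 2: δ(s2, a) = (sR, □, R) → □□[sR]cbc

The machine reaches the reject state sR and halts.

The machine executed 2 steps before halting.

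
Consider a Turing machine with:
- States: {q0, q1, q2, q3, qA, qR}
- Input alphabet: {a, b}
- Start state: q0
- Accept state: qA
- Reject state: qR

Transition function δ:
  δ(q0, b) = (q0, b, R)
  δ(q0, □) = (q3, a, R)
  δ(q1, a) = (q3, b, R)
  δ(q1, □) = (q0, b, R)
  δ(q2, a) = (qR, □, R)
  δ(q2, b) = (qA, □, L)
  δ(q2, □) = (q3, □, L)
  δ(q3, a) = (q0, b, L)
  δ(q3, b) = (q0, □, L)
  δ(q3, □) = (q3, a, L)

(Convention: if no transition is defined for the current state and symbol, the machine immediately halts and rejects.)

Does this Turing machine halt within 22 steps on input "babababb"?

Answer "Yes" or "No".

Execution trace:
Initial: [q0]babababb
Step 1: δ(q0, b) = (q0, b, R) → b[q0]abababb

No transition is defined for δ(q0, a). By convention the machine halts and rejects.
The machine halted after 1 step (within the 22-step bound).

Answer: Yes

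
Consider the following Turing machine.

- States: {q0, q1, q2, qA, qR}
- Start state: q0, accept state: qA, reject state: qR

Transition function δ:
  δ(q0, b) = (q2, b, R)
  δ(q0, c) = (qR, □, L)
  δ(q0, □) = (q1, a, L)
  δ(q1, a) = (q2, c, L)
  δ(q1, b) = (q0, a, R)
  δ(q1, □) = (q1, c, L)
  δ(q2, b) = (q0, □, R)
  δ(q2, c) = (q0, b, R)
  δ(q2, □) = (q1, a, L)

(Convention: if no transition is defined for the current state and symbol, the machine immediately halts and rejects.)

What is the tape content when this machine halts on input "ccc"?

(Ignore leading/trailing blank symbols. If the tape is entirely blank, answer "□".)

Execution trace:
Initial: [q0]ccc
Step 1: δ(q0, c) = (qR, □, L) → [qR]□□cc

The machine reaches the reject state qR and halts.

Final tape (ignoring leading/trailing blanks): cc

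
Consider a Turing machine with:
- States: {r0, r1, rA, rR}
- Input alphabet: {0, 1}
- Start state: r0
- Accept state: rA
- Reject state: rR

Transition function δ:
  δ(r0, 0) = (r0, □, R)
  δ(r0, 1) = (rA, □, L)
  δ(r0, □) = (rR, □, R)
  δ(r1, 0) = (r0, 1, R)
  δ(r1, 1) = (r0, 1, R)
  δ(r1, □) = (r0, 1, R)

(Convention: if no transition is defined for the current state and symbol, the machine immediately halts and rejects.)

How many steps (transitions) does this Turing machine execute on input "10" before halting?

Execution trace:
Initial: [r0]10
Step 1: δ(r0, 1) = (rA, □, L) → [rA]□□0

The machine reaches the accept state rA and halts.

The machine executed 1 step before halting.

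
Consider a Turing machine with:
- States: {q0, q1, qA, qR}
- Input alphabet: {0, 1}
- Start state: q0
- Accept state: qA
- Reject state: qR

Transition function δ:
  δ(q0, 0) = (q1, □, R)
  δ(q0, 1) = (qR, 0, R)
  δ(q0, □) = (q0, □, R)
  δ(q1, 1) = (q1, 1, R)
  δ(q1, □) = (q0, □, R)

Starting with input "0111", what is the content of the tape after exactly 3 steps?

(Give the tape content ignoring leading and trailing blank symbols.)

Execution trace:
Initial: [q0]0111
Step 1: δ(q0, 0) = (q1, □, R) → □[q1]111
Step 2: δ(q1, 1) = (q1, 1, R) → □1[q1]11
Step 3: δ(q1, 1) = (q1, 1, R) → □11[q1]1

After 3 steps, the tape (ignoring leading/trailing blanks) is: 111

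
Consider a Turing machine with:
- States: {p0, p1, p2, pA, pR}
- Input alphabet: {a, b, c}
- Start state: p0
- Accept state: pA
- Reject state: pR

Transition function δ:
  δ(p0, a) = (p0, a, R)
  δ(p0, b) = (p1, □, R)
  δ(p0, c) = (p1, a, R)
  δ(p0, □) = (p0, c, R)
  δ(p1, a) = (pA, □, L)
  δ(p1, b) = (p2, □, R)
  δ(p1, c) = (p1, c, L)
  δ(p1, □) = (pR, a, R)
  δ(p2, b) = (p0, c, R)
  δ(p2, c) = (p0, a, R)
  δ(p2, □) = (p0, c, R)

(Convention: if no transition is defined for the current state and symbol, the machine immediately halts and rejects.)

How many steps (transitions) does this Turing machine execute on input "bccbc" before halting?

Execution trace:
Initial: [p0]bccbc
Step 1: δ(p0, b) = (p1, □, R) → □[p1]ccbc
Step 2: δ(p1, c) = (p1, c, L) → [p1]□ccbc
Step 3: δ(p1, □) = (pR, a, R) → a[pR]ccbc

The machine reaches the reject state pR and halts.

The machine executed 3 steps before halting.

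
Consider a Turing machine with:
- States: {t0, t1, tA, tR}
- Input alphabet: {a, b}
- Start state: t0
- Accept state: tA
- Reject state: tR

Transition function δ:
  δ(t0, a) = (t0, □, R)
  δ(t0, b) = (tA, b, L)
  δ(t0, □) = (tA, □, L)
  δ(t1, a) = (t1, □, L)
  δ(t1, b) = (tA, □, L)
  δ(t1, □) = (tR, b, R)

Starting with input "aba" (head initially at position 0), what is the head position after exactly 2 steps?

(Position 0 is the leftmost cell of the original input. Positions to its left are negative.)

Execution trace (head position shown):
Step 0: [t0]aba  (head at position 0)
Step 1: move right → □[t0]ba  (head at position 1)
Step 2: move left → [tA]□ba  (head at position 0)

After 2 steps, the head is at position 0.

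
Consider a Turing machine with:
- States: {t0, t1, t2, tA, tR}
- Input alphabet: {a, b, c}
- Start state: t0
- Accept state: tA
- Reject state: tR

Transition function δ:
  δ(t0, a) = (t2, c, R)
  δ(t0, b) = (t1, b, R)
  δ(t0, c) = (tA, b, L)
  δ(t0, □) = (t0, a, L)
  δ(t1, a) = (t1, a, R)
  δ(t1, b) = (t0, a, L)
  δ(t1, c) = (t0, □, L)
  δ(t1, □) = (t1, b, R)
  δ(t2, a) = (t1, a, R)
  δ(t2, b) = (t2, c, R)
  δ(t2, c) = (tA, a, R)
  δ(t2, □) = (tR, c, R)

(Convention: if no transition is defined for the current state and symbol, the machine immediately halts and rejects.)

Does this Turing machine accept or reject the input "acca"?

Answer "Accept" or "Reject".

Execution trace:
Initial: [t0]acca
Step 1: δ(t0, a) = (t2, c, R) → c[t2]cca
Step 2: δ(t2, c) = (tA, a, R) → ca[tA]ca

The machine reaches the accept state tA and halts.

Answer: Accept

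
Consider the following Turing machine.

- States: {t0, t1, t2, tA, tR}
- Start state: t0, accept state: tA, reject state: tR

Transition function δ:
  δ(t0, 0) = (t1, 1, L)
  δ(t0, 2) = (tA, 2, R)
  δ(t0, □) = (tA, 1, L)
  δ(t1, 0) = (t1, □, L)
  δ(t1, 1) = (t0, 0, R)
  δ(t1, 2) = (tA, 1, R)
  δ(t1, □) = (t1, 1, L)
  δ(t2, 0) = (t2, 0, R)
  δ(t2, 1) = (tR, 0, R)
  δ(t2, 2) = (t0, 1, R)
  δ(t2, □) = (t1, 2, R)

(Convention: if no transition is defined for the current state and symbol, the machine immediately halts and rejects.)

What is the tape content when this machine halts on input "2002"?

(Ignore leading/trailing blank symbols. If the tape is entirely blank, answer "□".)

Execution trace:
Initial: [t0]2002
Step 1: δ(t0, 2) = (tA, 2, R) → 2[tA]002

The machine reaches the accept state tA and halts.

Final tape (ignoring leading/trailing blanks): 2002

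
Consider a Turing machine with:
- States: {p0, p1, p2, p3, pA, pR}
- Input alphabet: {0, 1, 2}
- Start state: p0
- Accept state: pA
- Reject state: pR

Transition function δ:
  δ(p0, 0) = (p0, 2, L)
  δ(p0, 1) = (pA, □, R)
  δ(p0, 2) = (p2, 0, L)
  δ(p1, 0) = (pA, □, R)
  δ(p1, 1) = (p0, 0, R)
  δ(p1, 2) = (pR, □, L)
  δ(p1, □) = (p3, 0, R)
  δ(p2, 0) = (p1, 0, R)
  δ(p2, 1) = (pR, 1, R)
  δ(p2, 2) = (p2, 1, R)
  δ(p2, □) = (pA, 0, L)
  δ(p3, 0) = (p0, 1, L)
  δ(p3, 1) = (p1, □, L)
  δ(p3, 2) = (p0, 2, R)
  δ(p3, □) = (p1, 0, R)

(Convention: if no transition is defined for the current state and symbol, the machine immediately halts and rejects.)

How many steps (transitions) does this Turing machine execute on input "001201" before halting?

Execution trace:
Initial: [p0]001201
Step 1: δ(p0, 0) = (p0, 2, L) → [p0]□201201

No transition is defined for δ(p0, □). By convention the machine halts and rejects.

The machine executed 1 step before halting.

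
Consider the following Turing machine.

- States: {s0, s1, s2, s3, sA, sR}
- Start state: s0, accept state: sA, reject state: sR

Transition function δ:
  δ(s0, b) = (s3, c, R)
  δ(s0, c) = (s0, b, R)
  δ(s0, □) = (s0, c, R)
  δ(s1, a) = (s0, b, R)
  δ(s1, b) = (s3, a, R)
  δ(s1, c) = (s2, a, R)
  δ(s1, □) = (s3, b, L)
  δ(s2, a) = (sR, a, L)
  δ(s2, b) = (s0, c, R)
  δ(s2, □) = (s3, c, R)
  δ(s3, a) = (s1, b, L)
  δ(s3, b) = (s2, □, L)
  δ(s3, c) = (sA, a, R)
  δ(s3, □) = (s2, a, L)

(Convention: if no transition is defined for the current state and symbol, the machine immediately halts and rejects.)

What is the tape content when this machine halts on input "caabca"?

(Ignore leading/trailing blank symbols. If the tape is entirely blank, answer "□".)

Execution trace:
Initial: [s0]caabca
Step 1: δ(s0, c) = (s0, b, R) → b[s0]aabca

No transition is defined for δ(s0, a). By convention the machine halts and rejects.

Final tape (ignoring leading/trailing blanks): baabca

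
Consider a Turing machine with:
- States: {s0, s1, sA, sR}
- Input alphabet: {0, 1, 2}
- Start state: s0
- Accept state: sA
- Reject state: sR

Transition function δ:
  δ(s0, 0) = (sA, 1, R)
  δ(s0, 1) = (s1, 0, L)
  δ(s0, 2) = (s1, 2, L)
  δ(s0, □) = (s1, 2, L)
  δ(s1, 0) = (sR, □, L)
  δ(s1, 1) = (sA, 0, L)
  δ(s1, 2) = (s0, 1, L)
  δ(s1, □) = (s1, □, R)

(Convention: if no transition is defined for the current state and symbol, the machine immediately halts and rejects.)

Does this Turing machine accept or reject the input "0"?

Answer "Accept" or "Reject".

Execution trace:
Initial: [s0]0
Step 1: δ(s0, 0) = (sA, 1, R) → 1[sA]□

The machine reaches the accept state sA and halts.

Answer: Accept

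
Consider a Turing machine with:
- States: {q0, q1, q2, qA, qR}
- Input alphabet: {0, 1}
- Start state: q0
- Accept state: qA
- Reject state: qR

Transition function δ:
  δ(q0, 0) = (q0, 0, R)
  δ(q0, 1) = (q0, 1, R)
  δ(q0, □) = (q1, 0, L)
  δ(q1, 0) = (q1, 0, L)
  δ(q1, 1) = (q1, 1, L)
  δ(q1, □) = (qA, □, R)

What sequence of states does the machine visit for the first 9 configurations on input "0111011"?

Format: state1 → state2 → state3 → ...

Execution trace:
Initial: [q0]0111011
Step 1: δ(q0, 0) = (q0, 0, R) → 0[q0]111011
Step 2: δ(q0, 1) = (q0, 1, R) → 01[q0]11011
Step 3: δ(q0, 1) = (q0, 1, R) → 011[q0]1011
Step 4: δ(q0, 1) = (q0, 1, R) → 0111[q0]011
Step 5: δ(q0, 0) = (q0, 0, R) → 01110[q0]11
Step 6: δ(q0, 1) = (q0, 1, R) → 011101[q0]1
Step 7: δ(q0, 1) = (q0, 1, R) → 0111011[q0]□
Step 8: δ(q0, □) = (q1, 0, L) → 011101[q1]10

State sequence: q0 → q0 → q0 → q0 → q0 → q0 → q0 → q0 → q1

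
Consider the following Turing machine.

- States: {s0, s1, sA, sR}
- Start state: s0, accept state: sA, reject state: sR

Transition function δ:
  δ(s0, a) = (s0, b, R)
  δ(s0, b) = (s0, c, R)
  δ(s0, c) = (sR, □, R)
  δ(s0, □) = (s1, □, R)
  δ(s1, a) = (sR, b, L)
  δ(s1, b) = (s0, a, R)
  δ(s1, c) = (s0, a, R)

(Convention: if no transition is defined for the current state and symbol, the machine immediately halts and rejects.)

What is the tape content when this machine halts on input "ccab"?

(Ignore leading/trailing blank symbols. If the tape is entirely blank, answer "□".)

Execution trace:
Initial: [s0]ccab
Step 1: δ(s0, c) = (sR, □, R) → □[sR]cab

The machine reaches the reject state sR and halts.

Final tape (ignoring leading/trailing blanks): cab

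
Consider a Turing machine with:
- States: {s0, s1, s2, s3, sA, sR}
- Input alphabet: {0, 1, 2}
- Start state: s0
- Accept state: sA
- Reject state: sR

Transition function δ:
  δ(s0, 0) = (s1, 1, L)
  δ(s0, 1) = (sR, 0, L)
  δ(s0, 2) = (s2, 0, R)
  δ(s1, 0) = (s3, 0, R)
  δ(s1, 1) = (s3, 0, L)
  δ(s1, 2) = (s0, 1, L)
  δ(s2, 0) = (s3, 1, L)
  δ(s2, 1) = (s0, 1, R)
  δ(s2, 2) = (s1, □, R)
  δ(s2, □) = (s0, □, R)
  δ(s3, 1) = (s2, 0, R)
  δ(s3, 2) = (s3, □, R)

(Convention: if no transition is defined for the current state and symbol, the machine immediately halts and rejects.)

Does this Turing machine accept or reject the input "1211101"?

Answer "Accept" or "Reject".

Execution trace:
Initial: [s0]1211101
Step 1: δ(s0, 1) = (sR, 0, L) → [sR]□0211101

The machine reaches the reject state sR and halts.

Answer: Reject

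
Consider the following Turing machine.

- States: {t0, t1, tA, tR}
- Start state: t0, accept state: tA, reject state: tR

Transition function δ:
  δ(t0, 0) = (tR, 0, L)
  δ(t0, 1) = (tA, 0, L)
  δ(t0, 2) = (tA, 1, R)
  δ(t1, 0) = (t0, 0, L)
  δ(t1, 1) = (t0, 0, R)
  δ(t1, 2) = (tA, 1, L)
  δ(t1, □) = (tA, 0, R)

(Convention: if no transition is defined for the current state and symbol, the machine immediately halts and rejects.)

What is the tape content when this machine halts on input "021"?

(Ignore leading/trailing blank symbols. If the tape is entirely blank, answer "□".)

Execution trace:
Initial: [t0]021
Step 1: δ(t0, 0) = (tR, 0, L) → [tR]□021

The machine reaches the reject state tR and halts.

Final tape (ignoring leading/trailing blanks): 021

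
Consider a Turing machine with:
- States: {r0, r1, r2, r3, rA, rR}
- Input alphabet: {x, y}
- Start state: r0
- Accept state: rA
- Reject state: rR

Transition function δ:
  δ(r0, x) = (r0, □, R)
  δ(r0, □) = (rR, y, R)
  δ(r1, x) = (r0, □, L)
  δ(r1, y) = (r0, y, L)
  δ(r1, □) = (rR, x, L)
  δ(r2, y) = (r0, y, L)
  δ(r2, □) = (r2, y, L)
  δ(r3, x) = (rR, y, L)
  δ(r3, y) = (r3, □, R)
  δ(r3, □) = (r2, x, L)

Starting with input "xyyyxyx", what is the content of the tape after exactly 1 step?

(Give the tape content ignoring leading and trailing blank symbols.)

Execution trace:
Initial: [r0]xyyyxyx
Step 1: δ(r0, x) = (r0, □, R) → □[r0]yyyxyx

No transition is defined for δ(r0, y). By convention the machine halts and rejects.

After 1 step, the tape (ignoring leading/trailing blanks) is: yyyxyx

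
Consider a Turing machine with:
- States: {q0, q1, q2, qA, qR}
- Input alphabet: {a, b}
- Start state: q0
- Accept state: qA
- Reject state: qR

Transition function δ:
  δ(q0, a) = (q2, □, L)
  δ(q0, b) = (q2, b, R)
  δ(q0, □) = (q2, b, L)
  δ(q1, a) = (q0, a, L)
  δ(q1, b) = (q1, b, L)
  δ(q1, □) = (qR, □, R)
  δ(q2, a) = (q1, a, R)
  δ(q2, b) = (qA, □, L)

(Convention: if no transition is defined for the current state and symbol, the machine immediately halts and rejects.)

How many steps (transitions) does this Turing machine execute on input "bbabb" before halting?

Execution trace:
Initial: [q0]bbabb
Step 1: δ(q0, b) = (q2, b, R) → b[q2]babb
Step 2: δ(q2, b) = (qA, □, L) → [qA]b□abb

The machine reaches the accept state qA and halts.

The machine executed 2 steps before halting.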